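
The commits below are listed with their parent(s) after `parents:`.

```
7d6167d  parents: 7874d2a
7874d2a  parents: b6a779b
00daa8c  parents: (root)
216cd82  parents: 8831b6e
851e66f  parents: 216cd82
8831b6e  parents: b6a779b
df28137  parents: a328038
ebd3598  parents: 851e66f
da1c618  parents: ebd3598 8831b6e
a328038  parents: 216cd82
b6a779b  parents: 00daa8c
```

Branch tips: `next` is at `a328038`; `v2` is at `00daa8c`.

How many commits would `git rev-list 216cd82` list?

Walking parent pointers from 216cd82: reachable set = {00daa8c, 216cd82, 8831b6e, b6a779b}.
That is 4 commits.

4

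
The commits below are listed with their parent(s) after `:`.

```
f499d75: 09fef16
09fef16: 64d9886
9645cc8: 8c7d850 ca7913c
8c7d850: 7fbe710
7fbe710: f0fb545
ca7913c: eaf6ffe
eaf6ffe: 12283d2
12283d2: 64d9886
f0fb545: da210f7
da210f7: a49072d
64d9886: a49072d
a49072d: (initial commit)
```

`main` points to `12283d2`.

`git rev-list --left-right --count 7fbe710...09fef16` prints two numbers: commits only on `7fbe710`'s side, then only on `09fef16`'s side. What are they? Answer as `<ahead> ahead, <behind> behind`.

Reachable from 7fbe710: {7fbe710, a49072d, da210f7, f0fb545}.
Reachable from 09fef16: {09fef16, 64d9886, a49072d}.
Only in 7fbe710's history (ahead): {7fbe710, da210f7, f0fb545} — 3.
Only in 09fef16's history (behind): {09fef16, 64d9886} — 2.

3 ahead, 2 behind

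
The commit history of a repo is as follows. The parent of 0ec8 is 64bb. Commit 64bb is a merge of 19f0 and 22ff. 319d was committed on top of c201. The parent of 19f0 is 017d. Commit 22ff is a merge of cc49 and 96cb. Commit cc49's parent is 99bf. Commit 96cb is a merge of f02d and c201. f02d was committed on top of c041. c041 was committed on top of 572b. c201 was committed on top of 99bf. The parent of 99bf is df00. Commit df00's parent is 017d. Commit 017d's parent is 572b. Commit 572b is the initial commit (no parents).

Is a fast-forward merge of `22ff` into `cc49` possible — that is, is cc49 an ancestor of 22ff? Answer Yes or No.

Yes

A fast-forward from cc49 to 22ff is possible iff cc49 is an ancestor of 22ff.
Ancestors of 22ff: {017d, 22ff, 572b, 96cb, 99bf, c041, c201, cc49, df00, f02d}.
cc49 is among them, so fast-forward is possible.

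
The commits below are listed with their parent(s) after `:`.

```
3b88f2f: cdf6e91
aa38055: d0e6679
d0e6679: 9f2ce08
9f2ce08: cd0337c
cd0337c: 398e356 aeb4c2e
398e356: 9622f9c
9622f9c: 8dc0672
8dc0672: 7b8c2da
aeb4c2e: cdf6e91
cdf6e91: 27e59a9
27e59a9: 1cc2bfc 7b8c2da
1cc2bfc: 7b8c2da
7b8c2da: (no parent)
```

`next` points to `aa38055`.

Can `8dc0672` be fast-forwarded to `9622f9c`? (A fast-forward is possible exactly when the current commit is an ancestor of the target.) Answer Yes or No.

A fast-forward from 8dc0672 to 9622f9c is possible iff 8dc0672 is an ancestor of 9622f9c.
Ancestors of 9622f9c: {7b8c2da, 8dc0672, 9622f9c}.
8dc0672 is among them, so fast-forward is possible.

Yes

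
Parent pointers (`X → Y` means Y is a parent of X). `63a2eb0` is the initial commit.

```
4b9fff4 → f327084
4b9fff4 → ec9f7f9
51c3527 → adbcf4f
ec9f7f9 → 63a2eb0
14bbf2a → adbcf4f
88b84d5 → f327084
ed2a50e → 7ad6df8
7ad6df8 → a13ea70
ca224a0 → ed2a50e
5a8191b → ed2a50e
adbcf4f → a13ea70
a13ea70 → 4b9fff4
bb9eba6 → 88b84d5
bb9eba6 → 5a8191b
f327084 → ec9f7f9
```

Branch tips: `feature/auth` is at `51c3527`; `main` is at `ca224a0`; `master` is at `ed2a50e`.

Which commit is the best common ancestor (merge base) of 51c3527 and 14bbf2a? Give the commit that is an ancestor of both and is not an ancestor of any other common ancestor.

Ancestors of 51c3527: {4b9fff4, 51c3527, 63a2eb0, a13ea70, adbcf4f, ec9f7f9, f327084}.
Ancestors of 14bbf2a: {14bbf2a, 4b9fff4, 63a2eb0, a13ea70, adbcf4f, ec9f7f9, f327084}.
Common ancestors: {4b9fff4, 63a2eb0, a13ea70, adbcf4f, ec9f7f9, f327084}.
Among these, adbcf4f is not an ancestor of any other common ancestor — it is the merge base.

adbcf4f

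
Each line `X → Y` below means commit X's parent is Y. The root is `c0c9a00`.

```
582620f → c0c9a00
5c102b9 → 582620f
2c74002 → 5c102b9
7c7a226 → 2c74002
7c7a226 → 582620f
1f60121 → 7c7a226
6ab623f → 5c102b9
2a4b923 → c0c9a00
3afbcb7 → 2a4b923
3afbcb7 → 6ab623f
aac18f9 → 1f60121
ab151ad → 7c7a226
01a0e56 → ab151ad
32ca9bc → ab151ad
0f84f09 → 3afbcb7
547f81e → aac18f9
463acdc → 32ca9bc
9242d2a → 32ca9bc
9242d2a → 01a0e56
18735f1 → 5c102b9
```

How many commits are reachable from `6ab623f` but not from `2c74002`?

Reachable from 6ab623f: {582620f, 5c102b9, 6ab623f, c0c9a00}.
Reachable from 2c74002: {2c74002, 582620f, 5c102b9, c0c9a00}.
In 6ab623f's history but not 2c74002's: {6ab623f} — 1 commit.

1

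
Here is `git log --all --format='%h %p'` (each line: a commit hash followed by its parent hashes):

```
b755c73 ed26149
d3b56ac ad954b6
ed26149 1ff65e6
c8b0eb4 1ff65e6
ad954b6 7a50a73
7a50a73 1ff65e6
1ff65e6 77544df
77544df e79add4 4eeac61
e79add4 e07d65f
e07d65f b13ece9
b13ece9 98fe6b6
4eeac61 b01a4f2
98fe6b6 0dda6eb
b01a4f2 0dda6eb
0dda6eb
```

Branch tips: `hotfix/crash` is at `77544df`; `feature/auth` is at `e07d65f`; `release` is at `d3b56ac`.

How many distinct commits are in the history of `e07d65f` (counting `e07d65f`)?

Walking parent pointers from e07d65f: reachable set = {0dda6eb, 98fe6b6, b13ece9, e07d65f}.
That is 4 commits.

4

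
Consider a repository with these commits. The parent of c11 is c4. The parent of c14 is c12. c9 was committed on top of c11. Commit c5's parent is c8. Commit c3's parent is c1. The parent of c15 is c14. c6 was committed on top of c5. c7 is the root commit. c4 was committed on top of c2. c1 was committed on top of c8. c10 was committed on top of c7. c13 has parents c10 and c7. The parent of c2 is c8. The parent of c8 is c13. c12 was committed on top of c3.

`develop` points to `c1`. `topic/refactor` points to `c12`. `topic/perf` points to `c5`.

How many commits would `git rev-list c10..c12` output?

5

Reachable from c12: {c1, c10, c12, c13, c3, c7, c8}.
Reachable from c10: {c10, c7}.
In c12's history but not c10's: {c1, c12, c13, c3, c8} — 5 commits.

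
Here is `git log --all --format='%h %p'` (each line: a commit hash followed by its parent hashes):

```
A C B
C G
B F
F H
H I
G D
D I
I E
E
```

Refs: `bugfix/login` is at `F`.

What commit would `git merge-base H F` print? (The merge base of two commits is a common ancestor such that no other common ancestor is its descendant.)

H

Ancestors of H: {E, H, I}.
Ancestors of F: {E, F, H, I}.
Common ancestors: {E, H, I}.
Among these, H is not an ancestor of any other common ancestor — it is the merge base.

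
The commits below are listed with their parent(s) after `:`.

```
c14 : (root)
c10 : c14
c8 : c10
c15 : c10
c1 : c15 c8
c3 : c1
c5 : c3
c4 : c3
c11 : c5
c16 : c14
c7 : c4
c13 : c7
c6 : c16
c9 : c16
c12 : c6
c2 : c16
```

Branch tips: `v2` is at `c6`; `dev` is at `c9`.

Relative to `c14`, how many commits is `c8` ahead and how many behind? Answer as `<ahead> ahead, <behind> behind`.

2 ahead, 0 behind

Reachable from c8: {c10, c14, c8}.
Reachable from c14: {c14}.
Only in c8's history (ahead): {c10, c8} — 2.
Only in c14's history (behind): {} — 0.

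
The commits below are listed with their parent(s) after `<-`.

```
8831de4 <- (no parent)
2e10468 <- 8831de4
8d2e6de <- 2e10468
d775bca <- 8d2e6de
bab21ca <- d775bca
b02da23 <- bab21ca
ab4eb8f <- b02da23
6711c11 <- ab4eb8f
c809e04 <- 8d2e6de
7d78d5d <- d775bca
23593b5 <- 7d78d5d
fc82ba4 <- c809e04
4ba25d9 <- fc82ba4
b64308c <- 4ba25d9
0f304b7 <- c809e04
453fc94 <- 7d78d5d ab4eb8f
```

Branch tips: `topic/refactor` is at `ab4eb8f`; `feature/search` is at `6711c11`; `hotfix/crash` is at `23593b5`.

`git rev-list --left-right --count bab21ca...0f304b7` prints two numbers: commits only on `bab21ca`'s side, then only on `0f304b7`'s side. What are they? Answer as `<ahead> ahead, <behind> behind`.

2 ahead, 2 behind

Reachable from bab21ca: {2e10468, 8831de4, 8d2e6de, bab21ca, d775bca}.
Reachable from 0f304b7: {0f304b7, 2e10468, 8831de4, 8d2e6de, c809e04}.
Only in bab21ca's history (ahead): {bab21ca, d775bca} — 2.
Only in 0f304b7's history (behind): {0f304b7, c809e04} — 2.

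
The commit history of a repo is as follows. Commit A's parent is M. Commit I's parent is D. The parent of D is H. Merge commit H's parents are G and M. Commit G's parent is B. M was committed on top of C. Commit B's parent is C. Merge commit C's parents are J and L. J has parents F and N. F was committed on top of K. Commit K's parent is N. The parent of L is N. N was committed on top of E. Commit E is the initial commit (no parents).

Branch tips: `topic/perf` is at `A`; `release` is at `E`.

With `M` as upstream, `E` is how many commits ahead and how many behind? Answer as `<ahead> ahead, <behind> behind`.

Reachable from E: {E}.
Reachable from M: {C, E, F, J, K, L, M, N}.
Only in E's history (ahead): {} — 0.
Only in M's history (behind): {C, F, J, K, L, M, N} — 7.

0 ahead, 7 behind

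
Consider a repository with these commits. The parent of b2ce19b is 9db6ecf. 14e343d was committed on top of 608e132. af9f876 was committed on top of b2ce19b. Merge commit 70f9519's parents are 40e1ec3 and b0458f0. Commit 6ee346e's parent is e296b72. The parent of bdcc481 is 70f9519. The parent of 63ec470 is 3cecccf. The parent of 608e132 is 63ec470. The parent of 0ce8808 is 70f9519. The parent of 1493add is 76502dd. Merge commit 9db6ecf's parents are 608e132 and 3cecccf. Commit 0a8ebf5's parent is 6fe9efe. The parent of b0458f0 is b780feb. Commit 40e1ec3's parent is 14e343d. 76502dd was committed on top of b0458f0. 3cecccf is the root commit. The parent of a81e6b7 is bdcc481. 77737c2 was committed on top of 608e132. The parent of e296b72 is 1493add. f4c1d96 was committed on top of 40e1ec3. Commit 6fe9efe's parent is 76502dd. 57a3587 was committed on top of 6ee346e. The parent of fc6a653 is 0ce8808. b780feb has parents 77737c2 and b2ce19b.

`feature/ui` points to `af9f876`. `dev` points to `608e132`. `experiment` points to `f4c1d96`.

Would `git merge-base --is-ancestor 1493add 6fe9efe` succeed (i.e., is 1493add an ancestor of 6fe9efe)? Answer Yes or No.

No

Ancestors of 6fe9efe: {3cecccf, 608e132, 63ec470, 6fe9efe, 76502dd, 77737c2, 9db6ecf, b0458f0, b2ce19b, b780feb}.
1493add is not in that set, so it is not an ancestor of 6fe9efe.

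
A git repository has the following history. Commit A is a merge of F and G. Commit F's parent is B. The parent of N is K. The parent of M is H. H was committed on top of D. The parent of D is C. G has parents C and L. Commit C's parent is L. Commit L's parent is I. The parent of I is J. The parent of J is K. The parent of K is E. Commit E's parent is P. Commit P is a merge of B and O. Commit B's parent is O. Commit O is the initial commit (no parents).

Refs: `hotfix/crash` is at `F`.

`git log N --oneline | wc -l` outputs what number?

Walking parent pointers from N: reachable set = {B, E, K, N, O, P}.
That is 6 commits.

6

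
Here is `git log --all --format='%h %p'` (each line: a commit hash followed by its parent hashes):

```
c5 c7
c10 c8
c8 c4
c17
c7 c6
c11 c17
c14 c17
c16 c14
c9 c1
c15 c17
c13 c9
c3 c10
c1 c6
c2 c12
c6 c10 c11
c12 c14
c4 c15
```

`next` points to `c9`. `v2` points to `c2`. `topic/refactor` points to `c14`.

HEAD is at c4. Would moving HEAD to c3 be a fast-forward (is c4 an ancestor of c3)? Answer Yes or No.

Yes

A fast-forward from c4 to c3 is possible iff c4 is an ancestor of c3.
Ancestors of c3: {c10, c15, c17, c3, c4, c8}.
c4 is among them, so fast-forward is possible.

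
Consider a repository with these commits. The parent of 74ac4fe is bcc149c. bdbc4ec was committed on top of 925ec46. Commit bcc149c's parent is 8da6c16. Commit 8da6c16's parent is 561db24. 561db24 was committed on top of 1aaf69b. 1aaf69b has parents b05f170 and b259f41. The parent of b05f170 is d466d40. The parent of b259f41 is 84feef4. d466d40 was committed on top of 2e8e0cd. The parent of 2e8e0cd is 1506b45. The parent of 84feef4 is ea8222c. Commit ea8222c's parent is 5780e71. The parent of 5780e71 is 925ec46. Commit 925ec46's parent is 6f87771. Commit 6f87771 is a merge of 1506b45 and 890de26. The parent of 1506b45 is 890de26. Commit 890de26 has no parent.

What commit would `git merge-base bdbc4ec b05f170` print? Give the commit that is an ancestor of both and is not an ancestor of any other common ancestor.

1506b45

Ancestors of bdbc4ec: {1506b45, 6f87771, 890de26, 925ec46, bdbc4ec}.
Ancestors of b05f170: {1506b45, 2e8e0cd, 890de26, b05f170, d466d40}.
Common ancestors: {1506b45, 890de26}.
Among these, 1506b45 is not an ancestor of any other common ancestor — it is the merge base.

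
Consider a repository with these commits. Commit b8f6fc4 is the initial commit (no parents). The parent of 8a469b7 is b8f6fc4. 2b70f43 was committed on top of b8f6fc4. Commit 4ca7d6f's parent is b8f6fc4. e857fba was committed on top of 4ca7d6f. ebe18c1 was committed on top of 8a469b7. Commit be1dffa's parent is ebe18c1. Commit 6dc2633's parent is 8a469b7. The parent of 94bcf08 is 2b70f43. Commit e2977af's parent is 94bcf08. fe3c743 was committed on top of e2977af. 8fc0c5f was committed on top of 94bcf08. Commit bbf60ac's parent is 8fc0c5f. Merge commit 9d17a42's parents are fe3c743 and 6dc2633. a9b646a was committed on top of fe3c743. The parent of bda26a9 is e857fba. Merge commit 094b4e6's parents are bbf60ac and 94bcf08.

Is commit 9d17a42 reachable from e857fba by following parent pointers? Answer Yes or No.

No

Ancestors of e857fba: {4ca7d6f, b8f6fc4, e857fba}.
9d17a42 is not in that set, so it is not an ancestor of e857fba.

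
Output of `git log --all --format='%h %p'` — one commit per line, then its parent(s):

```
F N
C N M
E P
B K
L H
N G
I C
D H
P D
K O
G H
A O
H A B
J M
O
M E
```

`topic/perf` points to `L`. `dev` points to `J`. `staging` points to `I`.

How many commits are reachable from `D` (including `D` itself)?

Walking parent pointers from D: reachable set = {A, B, D, H, K, O}.
That is 6 commits.

6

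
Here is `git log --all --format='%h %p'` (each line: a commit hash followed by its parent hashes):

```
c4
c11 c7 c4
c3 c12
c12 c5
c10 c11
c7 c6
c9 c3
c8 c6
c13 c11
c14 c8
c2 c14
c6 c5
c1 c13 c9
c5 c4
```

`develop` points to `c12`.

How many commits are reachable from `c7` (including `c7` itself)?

Walking parent pointers from c7: reachable set = {c4, c5, c6, c7}.
That is 4 commits.

4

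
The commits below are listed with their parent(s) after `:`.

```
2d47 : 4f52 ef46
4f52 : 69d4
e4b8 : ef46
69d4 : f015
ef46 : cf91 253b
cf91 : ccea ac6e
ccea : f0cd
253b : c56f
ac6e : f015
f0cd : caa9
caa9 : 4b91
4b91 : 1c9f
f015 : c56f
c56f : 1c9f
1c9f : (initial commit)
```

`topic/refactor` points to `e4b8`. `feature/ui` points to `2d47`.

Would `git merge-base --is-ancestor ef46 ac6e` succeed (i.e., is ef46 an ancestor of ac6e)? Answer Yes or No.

Ancestors of ac6e: {1c9f, ac6e, c56f, f015}.
ef46 is not in that set, so it is not an ancestor of ac6e.

No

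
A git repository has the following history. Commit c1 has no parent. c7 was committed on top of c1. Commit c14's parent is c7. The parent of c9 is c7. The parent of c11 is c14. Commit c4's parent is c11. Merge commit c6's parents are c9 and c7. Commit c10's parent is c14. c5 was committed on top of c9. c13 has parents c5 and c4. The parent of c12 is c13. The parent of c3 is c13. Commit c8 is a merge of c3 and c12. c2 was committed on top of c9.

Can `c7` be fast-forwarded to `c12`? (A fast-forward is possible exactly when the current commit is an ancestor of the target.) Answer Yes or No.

A fast-forward from c7 to c12 is possible iff c7 is an ancestor of c12.
Ancestors of c12: {c1, c11, c12, c13, c14, c4, c5, c7, c9}.
c7 is among them, so fast-forward is possible.

Yes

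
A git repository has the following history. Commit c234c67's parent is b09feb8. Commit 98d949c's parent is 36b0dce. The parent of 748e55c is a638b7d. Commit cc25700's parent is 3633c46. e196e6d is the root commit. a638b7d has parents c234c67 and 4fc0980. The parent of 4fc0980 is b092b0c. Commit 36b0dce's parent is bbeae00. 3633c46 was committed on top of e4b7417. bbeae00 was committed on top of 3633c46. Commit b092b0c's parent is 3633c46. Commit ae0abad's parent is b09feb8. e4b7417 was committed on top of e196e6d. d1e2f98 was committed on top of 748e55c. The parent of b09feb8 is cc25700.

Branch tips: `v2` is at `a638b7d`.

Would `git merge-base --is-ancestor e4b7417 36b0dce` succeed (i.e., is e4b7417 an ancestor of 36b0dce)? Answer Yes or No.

Ancestors of 36b0dce (commits reachable by following parents): {3633c46, 36b0dce, bbeae00, e196e6d, e4b7417}.
e4b7417 is in that set, so it is an ancestor of 36b0dce.

Yes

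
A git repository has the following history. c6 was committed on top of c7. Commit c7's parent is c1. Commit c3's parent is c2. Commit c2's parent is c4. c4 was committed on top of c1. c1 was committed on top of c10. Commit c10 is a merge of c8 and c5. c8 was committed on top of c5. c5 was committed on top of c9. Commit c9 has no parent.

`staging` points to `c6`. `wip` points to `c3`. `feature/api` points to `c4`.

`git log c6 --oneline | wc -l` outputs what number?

7

Walking parent pointers from c6: reachable set = {c1, c10, c5, c6, c7, c8, c9}.
That is 7 commits.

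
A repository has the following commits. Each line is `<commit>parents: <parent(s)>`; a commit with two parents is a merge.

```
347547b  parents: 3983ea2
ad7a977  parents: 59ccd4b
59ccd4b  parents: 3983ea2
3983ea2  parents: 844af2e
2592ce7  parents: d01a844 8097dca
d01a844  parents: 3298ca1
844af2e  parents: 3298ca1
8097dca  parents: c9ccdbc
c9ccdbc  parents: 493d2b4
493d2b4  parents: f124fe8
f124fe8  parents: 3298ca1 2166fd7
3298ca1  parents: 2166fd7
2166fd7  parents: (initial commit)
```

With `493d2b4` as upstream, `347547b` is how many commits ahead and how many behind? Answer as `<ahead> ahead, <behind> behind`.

3 ahead, 2 behind

Reachable from 347547b: {2166fd7, 3298ca1, 347547b, 3983ea2, 844af2e}.
Reachable from 493d2b4: {2166fd7, 3298ca1, 493d2b4, f124fe8}.
Only in 347547b's history (ahead): {347547b, 3983ea2, 844af2e} — 3.
Only in 493d2b4's history (behind): {493d2b4, f124fe8} — 2.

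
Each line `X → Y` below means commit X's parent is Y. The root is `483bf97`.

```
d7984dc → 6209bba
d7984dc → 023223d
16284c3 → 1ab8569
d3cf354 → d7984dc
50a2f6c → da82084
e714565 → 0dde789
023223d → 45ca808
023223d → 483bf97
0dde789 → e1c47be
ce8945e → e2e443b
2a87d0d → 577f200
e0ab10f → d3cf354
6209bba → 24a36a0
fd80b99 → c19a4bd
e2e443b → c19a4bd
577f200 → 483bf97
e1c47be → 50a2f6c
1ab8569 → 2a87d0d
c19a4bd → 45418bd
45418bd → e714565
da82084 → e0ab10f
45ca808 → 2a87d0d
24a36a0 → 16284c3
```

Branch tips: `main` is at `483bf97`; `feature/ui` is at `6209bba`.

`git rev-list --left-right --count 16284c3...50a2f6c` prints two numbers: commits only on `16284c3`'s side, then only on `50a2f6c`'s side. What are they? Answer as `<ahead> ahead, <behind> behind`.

0 ahead, 9 behind

Reachable from 16284c3: {16284c3, 1ab8569, 2a87d0d, 483bf97, 577f200}.
Reachable from 50a2f6c: {023223d, 16284c3, 1ab8569, 24a36a0, 2a87d0d, 45ca808, 483bf97, 50a2f6c, 577f200, 6209bba, d3cf354, d7984dc, da82084, e0ab10f}.
Only in 16284c3's history (ahead): {} — 0.
Only in 50a2f6c's history (behind): {023223d, 24a36a0, 45ca808, 50a2f6c, 6209bba, d3cf354, d7984dc, da82084, e0ab10f} — 9.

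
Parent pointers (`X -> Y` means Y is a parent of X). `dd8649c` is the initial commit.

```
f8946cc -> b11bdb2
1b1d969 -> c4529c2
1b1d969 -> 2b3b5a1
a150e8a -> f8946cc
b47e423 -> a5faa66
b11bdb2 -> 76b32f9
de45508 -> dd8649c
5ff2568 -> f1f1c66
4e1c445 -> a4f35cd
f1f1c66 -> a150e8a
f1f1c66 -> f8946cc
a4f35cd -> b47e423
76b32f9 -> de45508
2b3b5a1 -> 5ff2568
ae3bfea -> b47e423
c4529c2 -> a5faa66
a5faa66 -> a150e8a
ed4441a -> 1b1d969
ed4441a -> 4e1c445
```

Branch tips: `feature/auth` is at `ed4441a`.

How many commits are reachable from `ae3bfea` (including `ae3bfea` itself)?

9

Walking parent pointers from ae3bfea: reachable set = {76b32f9, a150e8a, a5faa66, ae3bfea, b11bdb2, b47e423, dd8649c, de45508, f8946cc}.
That is 9 commits.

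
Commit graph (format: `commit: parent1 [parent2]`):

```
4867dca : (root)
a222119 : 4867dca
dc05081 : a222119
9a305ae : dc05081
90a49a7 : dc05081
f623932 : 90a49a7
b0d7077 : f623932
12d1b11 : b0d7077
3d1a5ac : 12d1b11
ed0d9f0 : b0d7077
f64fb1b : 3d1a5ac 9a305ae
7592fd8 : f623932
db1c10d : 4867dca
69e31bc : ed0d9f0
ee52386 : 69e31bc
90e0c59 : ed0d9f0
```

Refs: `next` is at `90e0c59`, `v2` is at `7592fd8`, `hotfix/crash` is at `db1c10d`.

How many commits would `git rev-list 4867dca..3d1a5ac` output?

7

Reachable from 3d1a5ac: {12d1b11, 3d1a5ac, 4867dca, 90a49a7, a222119, b0d7077, dc05081, f623932}.
Reachable from 4867dca: {4867dca}.
In 3d1a5ac's history but not 4867dca's: {12d1b11, 3d1a5ac, 90a49a7, a222119, b0d7077, dc05081, f623932} — 7 commits.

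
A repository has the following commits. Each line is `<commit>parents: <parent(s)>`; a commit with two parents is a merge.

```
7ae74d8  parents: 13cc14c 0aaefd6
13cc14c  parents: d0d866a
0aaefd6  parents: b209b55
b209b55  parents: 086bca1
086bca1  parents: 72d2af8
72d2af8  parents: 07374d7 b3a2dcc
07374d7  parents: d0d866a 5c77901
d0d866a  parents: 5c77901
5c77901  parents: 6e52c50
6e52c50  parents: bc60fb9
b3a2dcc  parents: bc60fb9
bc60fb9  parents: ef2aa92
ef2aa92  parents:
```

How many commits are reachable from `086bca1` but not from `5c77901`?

Reachable from 086bca1: {07374d7, 086bca1, 5c77901, 6e52c50, 72d2af8, b3a2dcc, bc60fb9, d0d866a, ef2aa92}.
Reachable from 5c77901: {5c77901, 6e52c50, bc60fb9, ef2aa92}.
In 086bca1's history but not 5c77901's: {07374d7, 086bca1, 72d2af8, b3a2dcc, d0d866a} — 5 commits.

5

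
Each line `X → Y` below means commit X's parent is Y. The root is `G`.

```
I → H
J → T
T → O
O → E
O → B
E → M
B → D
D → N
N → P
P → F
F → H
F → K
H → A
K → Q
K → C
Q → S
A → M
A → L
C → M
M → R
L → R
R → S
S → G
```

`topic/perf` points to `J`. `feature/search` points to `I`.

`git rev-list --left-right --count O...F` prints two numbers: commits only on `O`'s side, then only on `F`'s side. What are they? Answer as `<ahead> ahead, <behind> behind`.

Reachable from O: {A, B, C, D, E, F, G, H, K, L, M, N, O, P, Q, R, S}.
Reachable from F: {A, C, F, G, H, K, L, M, Q, R, S}.
Only in O's history (ahead): {B, D, E, N, O, P} — 6.
Only in F's history (behind): {} — 0.

6 ahead, 0 behind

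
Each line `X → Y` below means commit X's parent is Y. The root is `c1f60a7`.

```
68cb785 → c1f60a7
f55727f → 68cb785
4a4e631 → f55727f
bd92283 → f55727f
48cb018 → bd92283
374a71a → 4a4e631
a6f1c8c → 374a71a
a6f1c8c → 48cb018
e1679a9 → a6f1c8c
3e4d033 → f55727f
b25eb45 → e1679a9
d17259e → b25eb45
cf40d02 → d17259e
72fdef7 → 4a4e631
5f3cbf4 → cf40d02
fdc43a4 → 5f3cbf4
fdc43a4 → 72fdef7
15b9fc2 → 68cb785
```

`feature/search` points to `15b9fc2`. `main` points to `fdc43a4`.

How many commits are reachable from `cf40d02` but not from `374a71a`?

7

Reachable from cf40d02: {374a71a, 48cb018, 4a4e631, 68cb785, a6f1c8c, b25eb45, bd92283, c1f60a7, cf40d02, d17259e, e1679a9, f55727f}.
Reachable from 374a71a: {374a71a, 4a4e631, 68cb785, c1f60a7, f55727f}.
In cf40d02's history but not 374a71a's: {48cb018, a6f1c8c, b25eb45, bd92283, cf40d02, d17259e, e1679a9} — 7 commits.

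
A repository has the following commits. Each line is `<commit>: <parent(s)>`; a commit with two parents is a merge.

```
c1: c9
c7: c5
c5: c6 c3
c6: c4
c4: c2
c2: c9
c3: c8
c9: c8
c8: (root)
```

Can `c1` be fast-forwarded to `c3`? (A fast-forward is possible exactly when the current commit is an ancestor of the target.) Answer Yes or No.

No

A fast-forward from c1 to c3 is possible iff c1 is an ancestor of c3.
Ancestors of c3: {c3, c8}.
c1 is not among them, so fast-forward is not possible.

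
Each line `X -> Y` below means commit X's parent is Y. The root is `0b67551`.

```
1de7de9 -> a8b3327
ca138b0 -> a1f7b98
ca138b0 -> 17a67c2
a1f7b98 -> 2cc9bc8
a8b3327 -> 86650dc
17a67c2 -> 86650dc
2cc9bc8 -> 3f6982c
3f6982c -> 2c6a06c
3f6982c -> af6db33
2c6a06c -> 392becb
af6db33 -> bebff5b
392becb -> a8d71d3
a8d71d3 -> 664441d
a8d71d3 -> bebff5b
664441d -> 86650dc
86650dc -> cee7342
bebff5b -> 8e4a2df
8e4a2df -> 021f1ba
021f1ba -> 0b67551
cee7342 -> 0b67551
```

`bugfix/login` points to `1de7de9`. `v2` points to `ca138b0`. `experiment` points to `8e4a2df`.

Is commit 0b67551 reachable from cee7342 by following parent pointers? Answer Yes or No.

Yes

Ancestors of cee7342 (commits reachable by following parents): {0b67551, cee7342}.
0b67551 is in that set, so it is an ancestor of cee7342.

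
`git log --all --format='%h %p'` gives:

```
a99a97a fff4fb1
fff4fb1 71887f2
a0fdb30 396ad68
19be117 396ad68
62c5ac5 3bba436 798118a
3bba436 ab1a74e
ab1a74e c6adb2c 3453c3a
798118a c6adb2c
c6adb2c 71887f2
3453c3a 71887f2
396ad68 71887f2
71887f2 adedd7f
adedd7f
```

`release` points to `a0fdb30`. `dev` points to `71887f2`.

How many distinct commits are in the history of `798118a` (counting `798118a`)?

Walking parent pointers from 798118a: reachable set = {71887f2, 798118a, adedd7f, c6adb2c}.
That is 4 commits.

4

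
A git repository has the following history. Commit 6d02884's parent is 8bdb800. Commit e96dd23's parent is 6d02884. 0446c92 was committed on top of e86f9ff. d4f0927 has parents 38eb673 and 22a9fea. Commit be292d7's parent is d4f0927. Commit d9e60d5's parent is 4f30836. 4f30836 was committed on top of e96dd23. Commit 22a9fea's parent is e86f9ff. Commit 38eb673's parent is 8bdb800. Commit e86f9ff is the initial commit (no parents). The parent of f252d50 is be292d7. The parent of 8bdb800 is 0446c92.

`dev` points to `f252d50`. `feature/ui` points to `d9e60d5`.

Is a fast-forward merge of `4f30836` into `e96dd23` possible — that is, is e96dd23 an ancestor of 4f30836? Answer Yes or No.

Yes

A fast-forward from e96dd23 to 4f30836 is possible iff e96dd23 is an ancestor of 4f30836.
Ancestors of 4f30836: {0446c92, 4f30836, 6d02884, 8bdb800, e86f9ff, e96dd23}.
e96dd23 is among them, so fast-forward is possible.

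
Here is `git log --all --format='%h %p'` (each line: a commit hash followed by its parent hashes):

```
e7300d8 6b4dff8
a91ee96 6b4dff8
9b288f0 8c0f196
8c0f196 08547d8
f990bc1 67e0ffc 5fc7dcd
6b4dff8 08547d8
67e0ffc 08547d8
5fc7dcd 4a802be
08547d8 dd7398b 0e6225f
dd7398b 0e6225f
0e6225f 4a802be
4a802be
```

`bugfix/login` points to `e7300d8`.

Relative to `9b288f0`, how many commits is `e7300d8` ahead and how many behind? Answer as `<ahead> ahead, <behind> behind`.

Reachable from e7300d8: {08547d8, 0e6225f, 4a802be, 6b4dff8, dd7398b, e7300d8}.
Reachable from 9b288f0: {08547d8, 0e6225f, 4a802be, 8c0f196, 9b288f0, dd7398b}.
Only in e7300d8's history (ahead): {6b4dff8, e7300d8} — 2.
Only in 9b288f0's history (behind): {8c0f196, 9b288f0} — 2.

2 ahead, 2 behind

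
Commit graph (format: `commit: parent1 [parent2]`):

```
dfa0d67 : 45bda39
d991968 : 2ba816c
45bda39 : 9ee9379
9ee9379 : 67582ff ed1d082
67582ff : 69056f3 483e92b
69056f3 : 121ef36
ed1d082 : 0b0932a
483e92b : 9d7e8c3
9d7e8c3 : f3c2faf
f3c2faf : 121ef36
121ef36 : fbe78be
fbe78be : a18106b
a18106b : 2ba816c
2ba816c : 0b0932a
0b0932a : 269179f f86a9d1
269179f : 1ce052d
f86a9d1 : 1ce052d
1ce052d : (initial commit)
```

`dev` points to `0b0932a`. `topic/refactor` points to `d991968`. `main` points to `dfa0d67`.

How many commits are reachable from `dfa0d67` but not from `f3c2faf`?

Reachable from dfa0d67: {0b0932a, 121ef36, 1ce052d, 269179f, 2ba816c, 45bda39, 483e92b, 67582ff, 69056f3, 9d7e8c3, 9ee9379, a18106b, dfa0d67, ed1d082, f3c2faf, f86a9d1, fbe78be}.
Reachable from f3c2faf: {0b0932a, 121ef36, 1ce052d, 269179f, 2ba816c, a18106b, f3c2faf, f86a9d1, fbe78be}.
In dfa0d67's history but not f3c2faf's: {45bda39, 483e92b, 67582ff, 69056f3, 9d7e8c3, 9ee9379, dfa0d67, ed1d082} — 8 commits.

8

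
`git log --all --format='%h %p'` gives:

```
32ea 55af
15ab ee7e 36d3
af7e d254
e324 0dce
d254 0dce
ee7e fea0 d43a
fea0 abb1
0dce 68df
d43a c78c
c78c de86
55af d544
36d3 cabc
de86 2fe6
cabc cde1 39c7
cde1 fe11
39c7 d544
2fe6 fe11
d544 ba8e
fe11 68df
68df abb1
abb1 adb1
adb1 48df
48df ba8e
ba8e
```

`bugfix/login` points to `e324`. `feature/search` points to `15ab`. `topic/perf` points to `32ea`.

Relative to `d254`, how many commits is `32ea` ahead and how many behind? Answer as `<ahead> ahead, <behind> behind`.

Reachable from 32ea: {32ea, 55af, ba8e, d544}.
Reachable from d254: {0dce, 48df, 68df, abb1, adb1, ba8e, d254}.
Only in 32ea's history (ahead): {32ea, 55af, d544} — 3.
Only in d254's history (behind): {0dce, 48df, 68df, abb1, adb1, d254} — 6.

3 ahead, 6 behind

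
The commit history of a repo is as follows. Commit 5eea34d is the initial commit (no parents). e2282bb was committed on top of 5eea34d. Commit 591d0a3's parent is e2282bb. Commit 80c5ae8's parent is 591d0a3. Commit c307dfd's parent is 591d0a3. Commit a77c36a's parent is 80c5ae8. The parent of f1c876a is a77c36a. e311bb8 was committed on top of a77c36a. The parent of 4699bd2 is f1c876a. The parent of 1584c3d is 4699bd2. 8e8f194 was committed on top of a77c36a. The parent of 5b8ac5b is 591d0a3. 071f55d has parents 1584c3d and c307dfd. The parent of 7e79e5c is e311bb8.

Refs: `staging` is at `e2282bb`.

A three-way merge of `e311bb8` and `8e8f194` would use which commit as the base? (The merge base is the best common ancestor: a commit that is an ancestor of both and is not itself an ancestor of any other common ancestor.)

a77c36a

Ancestors of e311bb8: {591d0a3, 5eea34d, 80c5ae8, a77c36a, e2282bb, e311bb8}.
Ancestors of 8e8f194: {591d0a3, 5eea34d, 80c5ae8, 8e8f194, a77c36a, e2282bb}.
Common ancestors: {591d0a3, 5eea34d, 80c5ae8, a77c36a, e2282bb}.
Among these, a77c36a is not an ancestor of any other common ancestor — it is the merge base.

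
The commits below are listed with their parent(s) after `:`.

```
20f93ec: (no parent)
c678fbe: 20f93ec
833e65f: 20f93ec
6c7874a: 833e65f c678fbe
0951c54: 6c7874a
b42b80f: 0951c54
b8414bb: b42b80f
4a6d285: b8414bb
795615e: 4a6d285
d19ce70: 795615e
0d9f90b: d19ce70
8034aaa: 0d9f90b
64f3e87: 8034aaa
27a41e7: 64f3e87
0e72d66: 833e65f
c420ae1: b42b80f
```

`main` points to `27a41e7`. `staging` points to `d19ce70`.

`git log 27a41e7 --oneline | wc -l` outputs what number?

Walking parent pointers from 27a41e7: reachable set = {0951c54, 0d9f90b, 20f93ec, 27a41e7, 4a6d285, 64f3e87, 6c7874a, 795615e, 8034aaa, 833e65f, b42b80f, b8414bb, c678fbe, d19ce70}.
That is 14 commits.

14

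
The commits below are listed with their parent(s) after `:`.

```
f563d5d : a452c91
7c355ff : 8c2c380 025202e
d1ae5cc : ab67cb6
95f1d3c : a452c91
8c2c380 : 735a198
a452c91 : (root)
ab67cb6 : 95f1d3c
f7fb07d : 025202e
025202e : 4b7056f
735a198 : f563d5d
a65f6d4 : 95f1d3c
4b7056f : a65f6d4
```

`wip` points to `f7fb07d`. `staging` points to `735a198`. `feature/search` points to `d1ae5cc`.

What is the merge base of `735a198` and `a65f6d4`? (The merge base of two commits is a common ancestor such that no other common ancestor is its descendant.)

Ancestors of 735a198: {735a198, a452c91, f563d5d}.
Ancestors of a65f6d4: {95f1d3c, a452c91, a65f6d4}.
Common ancestors: {a452c91}.
The only common ancestor is a452c91, so it is the merge base.

a452c91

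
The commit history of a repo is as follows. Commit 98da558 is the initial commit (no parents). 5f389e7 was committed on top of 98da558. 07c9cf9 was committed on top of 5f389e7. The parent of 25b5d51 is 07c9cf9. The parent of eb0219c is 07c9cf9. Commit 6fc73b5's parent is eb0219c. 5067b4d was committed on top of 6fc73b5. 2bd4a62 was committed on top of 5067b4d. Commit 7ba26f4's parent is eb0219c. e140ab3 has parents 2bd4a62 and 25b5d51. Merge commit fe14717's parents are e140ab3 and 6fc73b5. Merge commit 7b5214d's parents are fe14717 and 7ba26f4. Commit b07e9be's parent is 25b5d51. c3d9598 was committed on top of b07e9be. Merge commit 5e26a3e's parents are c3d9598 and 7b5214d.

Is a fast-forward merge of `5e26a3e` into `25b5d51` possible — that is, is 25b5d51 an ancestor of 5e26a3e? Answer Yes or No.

Yes

A fast-forward from 25b5d51 to 5e26a3e is possible iff 25b5d51 is an ancestor of 5e26a3e.
Ancestors of 5e26a3e: {07c9cf9, 25b5d51, 2bd4a62, 5067b4d, 5e26a3e, 5f389e7, 6fc73b5, 7b5214d, 7ba26f4, 98da558, b07e9be, c3d9598, e140ab3, eb0219c, fe14717}.
25b5d51 is among them, so fast-forward is possible.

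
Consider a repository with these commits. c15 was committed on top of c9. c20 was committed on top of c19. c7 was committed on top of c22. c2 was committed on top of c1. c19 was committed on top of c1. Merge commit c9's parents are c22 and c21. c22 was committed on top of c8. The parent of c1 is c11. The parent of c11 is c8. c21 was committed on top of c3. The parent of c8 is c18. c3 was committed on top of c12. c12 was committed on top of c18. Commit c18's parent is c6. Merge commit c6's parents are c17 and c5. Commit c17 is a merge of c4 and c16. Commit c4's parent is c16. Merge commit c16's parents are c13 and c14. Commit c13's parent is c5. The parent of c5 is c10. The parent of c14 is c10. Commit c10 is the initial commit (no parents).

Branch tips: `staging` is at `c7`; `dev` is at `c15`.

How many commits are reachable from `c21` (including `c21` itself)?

Walking parent pointers from c21: reachable set = {c10, c12, c13, c14, c16, c17, c18, c21, c3, c4, c5, c6}.
That is 12 commits.

12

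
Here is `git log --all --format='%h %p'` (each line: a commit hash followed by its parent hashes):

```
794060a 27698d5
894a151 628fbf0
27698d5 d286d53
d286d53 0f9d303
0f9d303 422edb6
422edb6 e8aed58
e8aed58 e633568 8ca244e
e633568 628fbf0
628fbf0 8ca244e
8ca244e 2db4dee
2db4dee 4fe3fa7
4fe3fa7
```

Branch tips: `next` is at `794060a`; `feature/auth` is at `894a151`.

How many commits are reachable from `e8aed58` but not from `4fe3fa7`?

5

Reachable from e8aed58: {2db4dee, 4fe3fa7, 628fbf0, 8ca244e, e633568, e8aed58}.
Reachable from 4fe3fa7: {4fe3fa7}.
In e8aed58's history but not 4fe3fa7's: {2db4dee, 628fbf0, 8ca244e, e633568, e8aed58} — 5 commits.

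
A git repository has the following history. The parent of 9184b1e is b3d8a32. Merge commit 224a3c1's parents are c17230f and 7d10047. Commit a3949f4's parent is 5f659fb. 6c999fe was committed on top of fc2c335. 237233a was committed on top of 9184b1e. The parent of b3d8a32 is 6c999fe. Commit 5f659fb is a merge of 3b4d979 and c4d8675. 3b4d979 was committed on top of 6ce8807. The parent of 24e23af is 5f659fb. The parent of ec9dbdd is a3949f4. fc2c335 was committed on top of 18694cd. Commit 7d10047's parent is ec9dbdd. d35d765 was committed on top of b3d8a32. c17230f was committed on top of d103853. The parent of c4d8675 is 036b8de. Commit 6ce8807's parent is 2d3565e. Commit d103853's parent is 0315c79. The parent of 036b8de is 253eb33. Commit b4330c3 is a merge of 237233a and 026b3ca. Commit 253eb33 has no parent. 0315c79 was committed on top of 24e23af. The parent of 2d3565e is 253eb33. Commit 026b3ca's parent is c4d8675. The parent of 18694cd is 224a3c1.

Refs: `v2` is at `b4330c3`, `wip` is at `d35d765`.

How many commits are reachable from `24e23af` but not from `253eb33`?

Reachable from 24e23af: {036b8de, 24e23af, 253eb33, 2d3565e, 3b4d979, 5f659fb, 6ce8807, c4d8675}.
Reachable from 253eb33: {253eb33}.
In 24e23af's history but not 253eb33's: {036b8de, 24e23af, 2d3565e, 3b4d979, 5f659fb, 6ce8807, c4d8675} — 7 commits.

7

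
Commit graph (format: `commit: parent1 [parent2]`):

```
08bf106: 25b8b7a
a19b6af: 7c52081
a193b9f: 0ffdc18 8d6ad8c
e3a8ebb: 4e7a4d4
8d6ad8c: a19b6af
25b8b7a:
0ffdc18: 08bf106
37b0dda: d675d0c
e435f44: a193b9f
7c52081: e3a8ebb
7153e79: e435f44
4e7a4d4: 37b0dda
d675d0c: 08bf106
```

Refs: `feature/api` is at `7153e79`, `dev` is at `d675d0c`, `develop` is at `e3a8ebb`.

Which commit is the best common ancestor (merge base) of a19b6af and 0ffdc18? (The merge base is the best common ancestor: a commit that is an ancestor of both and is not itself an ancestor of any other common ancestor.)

Ancestors of a19b6af: {08bf106, 25b8b7a, 37b0dda, 4e7a4d4, 7c52081, a19b6af, d675d0c, e3a8ebb}.
Ancestors of 0ffdc18: {08bf106, 0ffdc18, 25b8b7a}.
Common ancestors: {08bf106, 25b8b7a}.
Among these, 08bf106 is not an ancestor of any other common ancestor — it is the merge base.

08bf106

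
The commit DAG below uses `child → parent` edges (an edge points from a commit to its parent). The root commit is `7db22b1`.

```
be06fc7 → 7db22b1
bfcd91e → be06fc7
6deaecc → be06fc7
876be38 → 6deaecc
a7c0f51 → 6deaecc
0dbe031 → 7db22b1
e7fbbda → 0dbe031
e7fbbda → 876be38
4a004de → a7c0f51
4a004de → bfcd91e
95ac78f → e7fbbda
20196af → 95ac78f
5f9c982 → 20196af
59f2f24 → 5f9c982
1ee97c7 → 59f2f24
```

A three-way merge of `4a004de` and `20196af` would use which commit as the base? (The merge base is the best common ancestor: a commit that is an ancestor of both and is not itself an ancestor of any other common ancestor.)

6deaecc

Ancestors of 4a004de: {4a004de, 6deaecc, 7db22b1, a7c0f51, be06fc7, bfcd91e}.
Ancestors of 20196af: {0dbe031, 20196af, 6deaecc, 7db22b1, 876be38, 95ac78f, be06fc7, e7fbbda}.
Common ancestors: {6deaecc, 7db22b1, be06fc7}.
Among these, 6deaecc is not an ancestor of any other common ancestor — it is the merge base.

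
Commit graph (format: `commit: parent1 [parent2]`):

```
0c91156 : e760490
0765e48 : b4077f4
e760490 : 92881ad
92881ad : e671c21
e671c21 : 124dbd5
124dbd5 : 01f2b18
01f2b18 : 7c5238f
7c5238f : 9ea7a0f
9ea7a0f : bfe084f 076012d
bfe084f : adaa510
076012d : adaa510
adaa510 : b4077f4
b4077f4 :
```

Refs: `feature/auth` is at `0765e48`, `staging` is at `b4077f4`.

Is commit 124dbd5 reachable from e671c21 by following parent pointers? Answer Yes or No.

Ancestors of e671c21 (commits reachable by following parents): {01f2b18, 076012d, 124dbd5, 7c5238f, 9ea7a0f, adaa510, b4077f4, bfe084f, e671c21}.
124dbd5 is in that set, so it is an ancestor of e671c21.

Yes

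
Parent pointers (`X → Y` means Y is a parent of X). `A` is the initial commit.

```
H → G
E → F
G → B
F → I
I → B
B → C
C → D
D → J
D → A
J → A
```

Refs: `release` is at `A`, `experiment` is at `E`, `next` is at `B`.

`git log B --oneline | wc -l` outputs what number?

Walking parent pointers from B: reachable set = {A, B, C, D, J}.
That is 5 commits.

5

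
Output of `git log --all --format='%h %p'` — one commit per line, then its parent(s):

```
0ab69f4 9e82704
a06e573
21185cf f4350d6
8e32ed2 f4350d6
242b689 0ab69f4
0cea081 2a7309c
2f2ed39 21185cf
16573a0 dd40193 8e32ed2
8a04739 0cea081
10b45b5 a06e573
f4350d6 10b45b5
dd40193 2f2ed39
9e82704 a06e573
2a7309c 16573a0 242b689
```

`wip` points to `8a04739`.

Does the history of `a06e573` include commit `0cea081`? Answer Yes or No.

Ancestors of a06e573: {a06e573}.
0cea081 is not in that set, so it is not an ancestor of a06e573.

No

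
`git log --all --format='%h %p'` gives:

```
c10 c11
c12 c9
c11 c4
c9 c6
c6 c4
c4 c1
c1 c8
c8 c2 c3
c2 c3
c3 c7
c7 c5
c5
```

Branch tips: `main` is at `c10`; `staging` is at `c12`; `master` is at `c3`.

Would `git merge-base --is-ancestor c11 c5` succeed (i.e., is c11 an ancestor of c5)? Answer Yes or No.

Ancestors of c5: {c5}.
c11 is not in that set, so it is not an ancestor of c5.

No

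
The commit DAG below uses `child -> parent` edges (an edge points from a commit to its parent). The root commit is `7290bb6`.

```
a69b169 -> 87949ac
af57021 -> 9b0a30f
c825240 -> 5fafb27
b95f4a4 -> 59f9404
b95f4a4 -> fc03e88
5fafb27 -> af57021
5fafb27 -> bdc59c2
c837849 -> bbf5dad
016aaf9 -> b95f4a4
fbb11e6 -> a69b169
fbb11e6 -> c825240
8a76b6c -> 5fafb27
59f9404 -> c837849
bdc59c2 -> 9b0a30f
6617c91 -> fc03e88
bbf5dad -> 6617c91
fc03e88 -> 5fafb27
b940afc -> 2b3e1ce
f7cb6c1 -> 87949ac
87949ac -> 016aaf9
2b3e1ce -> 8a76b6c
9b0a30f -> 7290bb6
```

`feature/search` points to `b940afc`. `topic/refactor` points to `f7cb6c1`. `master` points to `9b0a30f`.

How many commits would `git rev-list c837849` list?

9

Walking parent pointers from c837849: reachable set = {5fafb27, 6617c91, 7290bb6, 9b0a30f, af57021, bbf5dad, bdc59c2, c837849, fc03e88}.
That is 9 commits.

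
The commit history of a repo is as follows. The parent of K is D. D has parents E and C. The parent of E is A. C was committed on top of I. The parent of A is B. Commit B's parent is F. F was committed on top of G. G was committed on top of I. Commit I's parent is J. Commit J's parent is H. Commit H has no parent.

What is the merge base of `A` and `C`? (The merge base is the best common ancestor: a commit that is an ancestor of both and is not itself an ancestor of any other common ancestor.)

Ancestors of A: {A, B, F, G, H, I, J}.
Ancestors of C: {C, H, I, J}.
Common ancestors: {H, I, J}.
Among these, I is not an ancestor of any other common ancestor — it is the merge base.

I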